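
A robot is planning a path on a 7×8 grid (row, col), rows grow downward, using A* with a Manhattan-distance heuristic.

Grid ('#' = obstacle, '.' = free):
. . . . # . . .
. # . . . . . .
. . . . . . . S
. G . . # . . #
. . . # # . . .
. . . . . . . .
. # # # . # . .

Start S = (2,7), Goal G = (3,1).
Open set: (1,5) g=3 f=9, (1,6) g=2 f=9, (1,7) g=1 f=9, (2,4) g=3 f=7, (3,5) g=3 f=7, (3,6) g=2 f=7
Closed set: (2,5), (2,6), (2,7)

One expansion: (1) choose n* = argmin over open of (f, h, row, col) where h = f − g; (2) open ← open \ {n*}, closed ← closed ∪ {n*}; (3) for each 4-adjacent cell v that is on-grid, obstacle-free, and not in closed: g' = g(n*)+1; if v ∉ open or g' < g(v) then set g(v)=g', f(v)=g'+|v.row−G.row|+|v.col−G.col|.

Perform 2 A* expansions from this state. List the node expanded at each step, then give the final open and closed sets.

step 1: expand (2,4) (f=7, h=4) → closed; open now [(1,4) g=4 f=9, (1,5) g=3 f=9, (1,6) g=2 f=9, (1,7) g=1 f=9, (2,3) g=4 f=7, (3,5) g=3 f=7, (3,6) g=2 f=7]
step 2: expand (2,3) (f=7, h=3) → closed; open now [(1,3) g=5 f=9, (1,4) g=4 f=9, (1,5) g=3 f=9, (1,6) g=2 f=9, (1,7) g=1 f=9, (2,2) g=5 f=7, (3,3) g=5 f=7, (3,5) g=3 f=7, (3,6) g=2 f=7]

order=[(2,4) → (2,3)]; open=[(1,3) g=5 f=9, (1,4) g=4 f=9, (1,5) g=3 f=9, (1,6) g=2 f=9, (1,7) g=1 f=9, (2,2) g=5 f=7, (3,3) g=5 f=7, (3,5) g=3 f=7, (3,6) g=2 f=7]; closed=[(2,3), (2,4), (2,5), (2,6), (2,7)]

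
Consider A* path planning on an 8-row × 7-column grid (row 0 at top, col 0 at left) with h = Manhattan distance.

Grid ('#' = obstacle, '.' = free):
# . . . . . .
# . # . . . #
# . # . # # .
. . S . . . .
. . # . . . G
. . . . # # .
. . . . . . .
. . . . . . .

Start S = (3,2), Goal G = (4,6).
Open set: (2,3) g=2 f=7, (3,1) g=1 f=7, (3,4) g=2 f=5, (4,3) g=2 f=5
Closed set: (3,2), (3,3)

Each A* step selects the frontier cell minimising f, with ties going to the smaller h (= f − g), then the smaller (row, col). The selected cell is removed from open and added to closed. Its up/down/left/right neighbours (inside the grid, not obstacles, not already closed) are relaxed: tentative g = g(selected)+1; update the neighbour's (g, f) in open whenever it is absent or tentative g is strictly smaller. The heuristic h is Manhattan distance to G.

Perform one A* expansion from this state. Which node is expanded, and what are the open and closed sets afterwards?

expanded=(3,4); open=[(2,3) g=2 f=7, (3,1) g=1 f=7, (3,5) g=3 f=5, (4,3) g=2 f=5, (4,4) g=3 f=5]; closed=[(3,2), (3,3), (3,4)]

step 1: expand (3,4) (f=5, h=3) → closed; open now [(2,3) g=2 f=7, (3,1) g=1 f=7, (3,5) g=3 f=5, (4,3) g=2 f=5, (4,4) g=3 f=5]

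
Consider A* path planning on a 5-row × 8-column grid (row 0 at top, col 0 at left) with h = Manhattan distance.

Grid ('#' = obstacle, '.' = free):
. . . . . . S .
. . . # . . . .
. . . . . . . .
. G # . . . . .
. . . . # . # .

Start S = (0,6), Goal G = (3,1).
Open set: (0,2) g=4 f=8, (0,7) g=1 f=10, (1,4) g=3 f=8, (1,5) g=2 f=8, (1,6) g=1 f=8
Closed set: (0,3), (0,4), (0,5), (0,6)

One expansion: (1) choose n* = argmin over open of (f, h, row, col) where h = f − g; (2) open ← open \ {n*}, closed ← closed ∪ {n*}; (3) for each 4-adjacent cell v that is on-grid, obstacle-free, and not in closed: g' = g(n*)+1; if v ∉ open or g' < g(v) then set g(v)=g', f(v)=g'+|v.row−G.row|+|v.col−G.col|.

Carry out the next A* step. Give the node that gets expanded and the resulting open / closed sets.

step 1: expand (0,2) (f=8, h=4) → closed; open now [(0,1) g=5 f=8, (0,7) g=1 f=10, (1,2) g=5 f=8, (1,4) g=3 f=8, (1,5) g=2 f=8, (1,6) g=1 f=8]

expanded=(0,2); open=[(0,1) g=5 f=8, (0,7) g=1 f=10, (1,2) g=5 f=8, (1,4) g=3 f=8, (1,5) g=2 f=8, (1,6) g=1 f=8]; closed=[(0,2), (0,3), (0,4), (0,5), (0,6)]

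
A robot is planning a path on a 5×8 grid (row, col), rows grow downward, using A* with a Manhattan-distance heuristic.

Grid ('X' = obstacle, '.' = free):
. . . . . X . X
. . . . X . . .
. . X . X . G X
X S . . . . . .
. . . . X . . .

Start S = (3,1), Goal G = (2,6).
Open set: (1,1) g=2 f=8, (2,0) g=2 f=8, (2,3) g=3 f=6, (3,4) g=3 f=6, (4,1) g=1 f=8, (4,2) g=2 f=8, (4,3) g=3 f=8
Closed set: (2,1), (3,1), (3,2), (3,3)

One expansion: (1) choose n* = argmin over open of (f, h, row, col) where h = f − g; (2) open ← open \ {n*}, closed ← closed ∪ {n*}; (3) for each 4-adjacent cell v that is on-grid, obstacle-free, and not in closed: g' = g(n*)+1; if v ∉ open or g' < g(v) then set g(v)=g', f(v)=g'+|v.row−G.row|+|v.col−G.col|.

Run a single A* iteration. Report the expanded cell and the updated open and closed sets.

expanded=(2,3); open=[(1,1) g=2 f=8, (1,3) g=4 f=8, (2,0) g=2 f=8, (3,4) g=3 f=6, (4,1) g=1 f=8, (4,2) g=2 f=8, (4,3) g=3 f=8]; closed=[(2,1), (2,3), (3,1), (3,2), (3,3)]

step 1: expand (2,3) (f=6, h=3) → closed; open now [(1,1) g=2 f=8, (1,3) g=4 f=8, (2,0) g=2 f=8, (3,4) g=3 f=6, (4,1) g=1 f=8, (4,2) g=2 f=8, (4,3) g=3 f=8]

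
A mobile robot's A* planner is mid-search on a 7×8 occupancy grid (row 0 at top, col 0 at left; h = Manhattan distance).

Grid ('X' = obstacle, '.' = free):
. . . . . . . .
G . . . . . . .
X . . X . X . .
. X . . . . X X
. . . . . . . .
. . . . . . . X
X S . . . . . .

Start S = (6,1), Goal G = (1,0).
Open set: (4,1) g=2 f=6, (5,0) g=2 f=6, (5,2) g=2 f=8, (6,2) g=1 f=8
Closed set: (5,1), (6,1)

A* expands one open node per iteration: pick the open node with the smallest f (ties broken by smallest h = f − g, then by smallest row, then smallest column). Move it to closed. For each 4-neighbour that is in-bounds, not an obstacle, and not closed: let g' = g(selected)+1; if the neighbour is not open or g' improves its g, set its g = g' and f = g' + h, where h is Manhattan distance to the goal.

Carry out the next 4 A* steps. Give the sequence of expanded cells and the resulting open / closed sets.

order=[(4,1) → (4,0) → (3,0) → (5,0)]; open=[(4,2) g=3 f=8, (5,2) g=2 f=8, (6,2) g=1 f=8]; closed=[(3,0), (4,0), (4,1), (5,0), (5,1), (6,1)]

step 1: expand (4,1) (f=6, h=4) → closed; open now [(4,0) g=3 f=6, (4,2) g=3 f=8, (5,0) g=2 f=6, (5,2) g=2 f=8, (6,2) g=1 f=8]
step 2: expand (4,0) (f=6, h=3) → closed; open now [(3,0) g=4 f=6, (4,2) g=3 f=8, (5,0) g=2 f=6, (5,2) g=2 f=8, (6,2) g=1 f=8]
step 3: expand (3,0) (f=6, h=2) → closed; open now [(4,2) g=3 f=8, (5,0) g=2 f=6, (5,2) g=2 f=8, (6,2) g=1 f=8]
step 4: expand (5,0) (f=6, h=4) → closed; open now [(4,2) g=3 f=8, (5,2) g=2 f=8, (6,2) g=1 f=8]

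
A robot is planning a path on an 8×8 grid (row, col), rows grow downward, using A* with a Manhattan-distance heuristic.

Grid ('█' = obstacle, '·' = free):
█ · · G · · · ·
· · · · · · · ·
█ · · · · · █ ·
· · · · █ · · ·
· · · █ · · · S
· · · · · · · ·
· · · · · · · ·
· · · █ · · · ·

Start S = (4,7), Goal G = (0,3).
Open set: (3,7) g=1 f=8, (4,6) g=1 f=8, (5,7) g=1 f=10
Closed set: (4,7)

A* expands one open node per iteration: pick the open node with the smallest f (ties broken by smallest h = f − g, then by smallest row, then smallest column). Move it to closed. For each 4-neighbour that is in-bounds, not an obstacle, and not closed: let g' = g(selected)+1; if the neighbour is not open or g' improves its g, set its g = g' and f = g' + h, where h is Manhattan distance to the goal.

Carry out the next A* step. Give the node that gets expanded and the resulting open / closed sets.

step 1: expand (3,7) (f=8, h=7) → closed; open now [(2,7) g=2 f=8, (3,6) g=2 f=8, (4,6) g=1 f=8, (5,7) g=1 f=10]

expanded=(3,7); open=[(2,7) g=2 f=8, (3,6) g=2 f=8, (4,6) g=1 f=8, (5,7) g=1 f=10]; closed=[(3,7), (4,7)]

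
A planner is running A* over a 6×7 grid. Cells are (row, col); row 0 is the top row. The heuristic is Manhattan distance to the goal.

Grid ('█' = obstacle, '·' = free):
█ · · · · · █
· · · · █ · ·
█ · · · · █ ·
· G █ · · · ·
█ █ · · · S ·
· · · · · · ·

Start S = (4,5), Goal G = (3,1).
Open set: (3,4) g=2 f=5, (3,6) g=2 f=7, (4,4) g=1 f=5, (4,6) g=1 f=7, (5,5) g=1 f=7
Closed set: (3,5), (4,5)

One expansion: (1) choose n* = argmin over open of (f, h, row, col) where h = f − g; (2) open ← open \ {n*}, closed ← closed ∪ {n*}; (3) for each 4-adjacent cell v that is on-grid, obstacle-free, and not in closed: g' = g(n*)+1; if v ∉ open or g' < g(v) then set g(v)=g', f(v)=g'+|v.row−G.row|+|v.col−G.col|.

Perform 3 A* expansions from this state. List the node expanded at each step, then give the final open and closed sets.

order=[(3,4) → (3,3) → (4,4)]; open=[(2,3) g=4 f=7, (2,4) g=3 f=7, (3,6) g=2 f=7, (4,3) g=2 f=5, (4,6) g=1 f=7, (5,4) g=2 f=7, (5,5) g=1 f=7]; closed=[(3,3), (3,4), (3,5), (4,4), (4,5)]

step 1: expand (3,4) (f=5, h=3) → closed; open now [(2,4) g=3 f=7, (3,3) g=3 f=5, (3,6) g=2 f=7, (4,4) g=1 f=5, (4,6) g=1 f=7, (5,5) g=1 f=7]
step 2: expand (3,3) (f=5, h=2) → closed; open now [(2,3) g=4 f=7, (2,4) g=3 f=7, (3,6) g=2 f=7, (4,3) g=4 f=7, (4,4) g=1 f=5, (4,6) g=1 f=7, (5,5) g=1 f=7]
step 3: expand (4,4) (f=5, h=4) → closed; open now [(2,3) g=4 f=7, (2,4) g=3 f=7, (3,6) g=2 f=7, (4,3) g=2 f=5, (4,6) g=1 f=7, (5,4) g=2 f=7, (5,5) g=1 f=7]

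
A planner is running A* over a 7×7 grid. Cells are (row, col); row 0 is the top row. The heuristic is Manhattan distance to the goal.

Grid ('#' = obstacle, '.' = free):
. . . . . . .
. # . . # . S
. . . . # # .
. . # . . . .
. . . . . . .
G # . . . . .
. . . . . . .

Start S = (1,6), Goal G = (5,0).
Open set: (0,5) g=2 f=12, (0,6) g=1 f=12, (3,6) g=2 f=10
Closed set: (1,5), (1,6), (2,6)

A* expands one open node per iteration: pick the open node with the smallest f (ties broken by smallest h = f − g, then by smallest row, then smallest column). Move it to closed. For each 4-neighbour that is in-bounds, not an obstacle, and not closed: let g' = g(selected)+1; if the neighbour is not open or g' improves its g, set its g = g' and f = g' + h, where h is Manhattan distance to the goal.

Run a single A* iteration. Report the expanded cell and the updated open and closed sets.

expanded=(3,6); open=[(0,5) g=2 f=12, (0,6) g=1 f=12, (3,5) g=3 f=10, (4,6) g=3 f=10]; closed=[(1,5), (1,6), (2,6), (3,6)]

step 1: expand (3,6) (f=10, h=8) → closed; open now [(0,5) g=2 f=12, (0,6) g=1 f=12, (3,5) g=3 f=10, (4,6) g=3 f=10]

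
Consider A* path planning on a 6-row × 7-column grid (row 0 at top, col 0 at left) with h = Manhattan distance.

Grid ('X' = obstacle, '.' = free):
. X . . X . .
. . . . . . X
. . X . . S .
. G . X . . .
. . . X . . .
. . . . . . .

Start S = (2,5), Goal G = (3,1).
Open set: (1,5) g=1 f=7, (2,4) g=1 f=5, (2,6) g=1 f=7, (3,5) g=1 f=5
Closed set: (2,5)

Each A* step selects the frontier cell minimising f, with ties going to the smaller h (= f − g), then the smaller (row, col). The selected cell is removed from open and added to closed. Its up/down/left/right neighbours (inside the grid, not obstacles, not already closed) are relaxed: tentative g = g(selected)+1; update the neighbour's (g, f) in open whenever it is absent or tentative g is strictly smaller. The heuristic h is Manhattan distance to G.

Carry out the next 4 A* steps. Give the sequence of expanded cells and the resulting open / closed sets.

step 1: expand (2,4) (f=5, h=4) → closed; open now [(1,4) g=2 f=7, (1,5) g=1 f=7, (2,3) g=2 f=5, (2,6) g=1 f=7, (3,4) g=2 f=5, (3,5) g=1 f=5]
step 2: expand (2,3) (f=5, h=3) → closed; open now [(1,3) g=3 f=7, (1,4) g=2 f=7, (1,5) g=1 f=7, (2,6) g=1 f=7, (3,4) g=2 f=5, (3,5) g=1 f=5]
step 3: expand (3,4) (f=5, h=3) → closed; open now [(1,3) g=3 f=7, (1,4) g=2 f=7, (1,5) g=1 f=7, (2,6) g=1 f=7, (3,5) g=1 f=5, (4,4) g=3 f=7]
step 4: expand (3,5) (f=5, h=4) → closed; open now [(1,3) g=3 f=7, (1,4) g=2 f=7, (1,5) g=1 f=7, (2,6) g=1 f=7, (3,6) g=2 f=7, (4,4) g=3 f=7, (4,5) g=2 f=7]

order=[(2,4) → (2,3) → (3,4) → (3,5)]; open=[(1,3) g=3 f=7, (1,4) g=2 f=7, (1,5) g=1 f=7, (2,6) g=1 f=7, (3,6) g=2 f=7, (4,4) g=3 f=7, (4,5) g=2 f=7]; closed=[(2,3), (2,4), (2,5), (3,4), (3,5)]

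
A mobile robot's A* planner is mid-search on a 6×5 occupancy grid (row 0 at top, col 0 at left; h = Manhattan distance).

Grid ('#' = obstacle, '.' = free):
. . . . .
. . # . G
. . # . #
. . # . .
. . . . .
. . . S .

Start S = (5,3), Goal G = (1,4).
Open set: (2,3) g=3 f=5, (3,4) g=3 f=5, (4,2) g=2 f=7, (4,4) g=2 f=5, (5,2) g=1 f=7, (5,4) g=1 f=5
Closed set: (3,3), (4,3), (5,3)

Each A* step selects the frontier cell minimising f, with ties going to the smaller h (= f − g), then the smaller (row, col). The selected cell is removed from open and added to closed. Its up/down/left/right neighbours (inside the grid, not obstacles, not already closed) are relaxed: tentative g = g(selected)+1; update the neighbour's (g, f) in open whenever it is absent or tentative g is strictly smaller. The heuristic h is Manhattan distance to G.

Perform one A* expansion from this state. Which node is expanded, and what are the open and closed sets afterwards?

step 1: expand (2,3) (f=5, h=2) → closed; open now [(1,3) g=4 f=5, (3,4) g=3 f=5, (4,2) g=2 f=7, (4,4) g=2 f=5, (5,2) g=1 f=7, (5,4) g=1 f=5]

expanded=(2,3); open=[(1,3) g=4 f=5, (3,4) g=3 f=5, (4,2) g=2 f=7, (4,4) g=2 f=5, (5,2) g=1 f=7, (5,4) g=1 f=5]; closed=[(2,3), (3,3), (4,3), (5,3)]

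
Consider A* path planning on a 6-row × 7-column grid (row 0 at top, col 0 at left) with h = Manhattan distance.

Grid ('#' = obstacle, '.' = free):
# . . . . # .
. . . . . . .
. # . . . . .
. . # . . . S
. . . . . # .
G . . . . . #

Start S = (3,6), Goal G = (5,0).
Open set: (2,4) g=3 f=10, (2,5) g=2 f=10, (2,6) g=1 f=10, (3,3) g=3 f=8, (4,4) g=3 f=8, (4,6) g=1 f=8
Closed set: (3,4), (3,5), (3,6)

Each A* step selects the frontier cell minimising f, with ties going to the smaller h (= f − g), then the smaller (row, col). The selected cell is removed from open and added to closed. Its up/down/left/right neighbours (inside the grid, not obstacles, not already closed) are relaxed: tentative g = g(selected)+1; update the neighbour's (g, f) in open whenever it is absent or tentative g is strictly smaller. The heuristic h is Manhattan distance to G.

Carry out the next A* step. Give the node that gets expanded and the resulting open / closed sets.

expanded=(3,3); open=[(2,3) g=4 f=10, (2,4) g=3 f=10, (2,5) g=2 f=10, (2,6) g=1 f=10, (4,3) g=4 f=8, (4,4) g=3 f=8, (4,6) g=1 f=8]; closed=[(3,3), (3,4), (3,5), (3,6)]

step 1: expand (3,3) (f=8, h=5) → closed; open now [(2,3) g=4 f=10, (2,4) g=3 f=10, (2,5) g=2 f=10, (2,6) g=1 f=10, (4,3) g=4 f=8, (4,4) g=3 f=8, (4,6) g=1 f=8]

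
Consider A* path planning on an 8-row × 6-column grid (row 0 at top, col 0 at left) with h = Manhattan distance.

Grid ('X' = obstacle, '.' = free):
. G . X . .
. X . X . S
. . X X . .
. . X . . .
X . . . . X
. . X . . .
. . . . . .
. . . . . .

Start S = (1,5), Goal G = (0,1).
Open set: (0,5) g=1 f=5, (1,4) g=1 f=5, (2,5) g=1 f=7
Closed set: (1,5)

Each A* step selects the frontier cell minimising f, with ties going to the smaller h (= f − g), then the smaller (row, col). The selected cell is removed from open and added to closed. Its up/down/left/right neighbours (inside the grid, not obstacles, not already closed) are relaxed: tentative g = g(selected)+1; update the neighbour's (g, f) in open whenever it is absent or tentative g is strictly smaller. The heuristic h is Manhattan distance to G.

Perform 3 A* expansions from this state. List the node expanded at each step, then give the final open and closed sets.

step 1: expand (0,5) (f=5, h=4) → closed; open now [(0,4) g=2 f=5, (1,4) g=1 f=5, (2,5) g=1 f=7]
step 2: expand (0,4) (f=5, h=3) → closed; open now [(1,4) g=1 f=5, (2,5) g=1 f=7]
step 3: expand (1,4) (f=5, h=4) → closed; open now [(2,4) g=2 f=7, (2,5) g=1 f=7]

order=[(0,5) → (0,4) → (1,4)]; open=[(2,4) g=2 f=7, (2,5) g=1 f=7]; closed=[(0,4), (0,5), (1,4), (1,5)]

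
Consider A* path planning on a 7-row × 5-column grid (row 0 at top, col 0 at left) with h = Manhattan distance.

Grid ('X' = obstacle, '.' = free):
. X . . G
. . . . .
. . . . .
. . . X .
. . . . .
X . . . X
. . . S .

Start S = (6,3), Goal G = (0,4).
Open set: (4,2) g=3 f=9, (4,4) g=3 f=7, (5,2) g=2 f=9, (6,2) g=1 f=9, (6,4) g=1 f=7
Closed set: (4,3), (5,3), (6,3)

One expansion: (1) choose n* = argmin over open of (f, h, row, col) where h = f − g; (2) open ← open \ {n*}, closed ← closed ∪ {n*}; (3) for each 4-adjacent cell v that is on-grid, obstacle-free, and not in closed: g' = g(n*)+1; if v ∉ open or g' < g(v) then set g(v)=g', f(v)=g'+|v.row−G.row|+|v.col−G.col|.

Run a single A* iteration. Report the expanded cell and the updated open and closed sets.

step 1: expand (4,4) (f=7, h=4) → closed; open now [(3,4) g=4 f=7, (4,2) g=3 f=9, (5,2) g=2 f=9, (6,2) g=1 f=9, (6,4) g=1 f=7]

expanded=(4,4); open=[(3,4) g=4 f=7, (4,2) g=3 f=9, (5,2) g=2 f=9, (6,2) g=1 f=9, (6,4) g=1 f=7]; closed=[(4,3), (4,4), (5,3), (6,3)]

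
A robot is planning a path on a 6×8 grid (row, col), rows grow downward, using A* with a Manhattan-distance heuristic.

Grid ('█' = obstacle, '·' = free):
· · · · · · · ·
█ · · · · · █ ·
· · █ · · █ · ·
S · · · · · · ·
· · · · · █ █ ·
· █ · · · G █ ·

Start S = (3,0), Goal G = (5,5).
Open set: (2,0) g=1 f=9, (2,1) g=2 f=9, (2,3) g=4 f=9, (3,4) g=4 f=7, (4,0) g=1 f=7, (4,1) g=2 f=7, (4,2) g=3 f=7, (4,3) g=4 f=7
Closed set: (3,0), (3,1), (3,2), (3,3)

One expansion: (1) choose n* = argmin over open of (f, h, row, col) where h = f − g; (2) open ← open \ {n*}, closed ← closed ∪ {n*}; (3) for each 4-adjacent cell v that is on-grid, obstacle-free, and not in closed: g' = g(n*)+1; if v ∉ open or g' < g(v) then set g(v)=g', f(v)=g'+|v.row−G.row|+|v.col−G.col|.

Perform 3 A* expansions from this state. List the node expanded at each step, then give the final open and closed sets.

step 1: expand (3,4) (f=7, h=3) → closed; open now [(2,0) g=1 f=9, (2,1) g=2 f=9, (2,3) g=4 f=9, (2,4) g=5 f=9, (3,5) g=5 f=7, (4,0) g=1 f=7, (4,1) g=2 f=7, (4,2) g=3 f=7, (4,3) g=4 f=7, (4,4) g=5 f=7]
step 2: expand (3,5) (f=7, h=2) → closed; open now [(2,0) g=1 f=9, (2,1) g=2 f=9, (2,3) g=4 f=9, (2,4) g=5 f=9, (3,6) g=6 f=9, (4,0) g=1 f=7, (4,1) g=2 f=7, (4,2) g=3 f=7, (4,3) g=4 f=7, (4,4) g=5 f=7]
step 3: expand (4,4) (f=7, h=2) → closed; open now [(2,0) g=1 f=9, (2,1) g=2 f=9, (2,3) g=4 f=9, (2,4) g=5 f=9, (3,6) g=6 f=9, (4,0) g=1 f=7, (4,1) g=2 f=7, (4,2) g=3 f=7, (4,3) g=4 f=7, (5,4) g=6 f=7]

order=[(3,4) → (3,5) → (4,4)]; open=[(2,0) g=1 f=9, (2,1) g=2 f=9, (2,3) g=4 f=9, (2,4) g=5 f=9, (3,6) g=6 f=9, (4,0) g=1 f=7, (4,1) g=2 f=7, (4,2) g=3 f=7, (4,3) g=4 f=7, (5,4) g=6 f=7]; closed=[(3,0), (3,1), (3,2), (3,3), (3,4), (3,5), (4,4)]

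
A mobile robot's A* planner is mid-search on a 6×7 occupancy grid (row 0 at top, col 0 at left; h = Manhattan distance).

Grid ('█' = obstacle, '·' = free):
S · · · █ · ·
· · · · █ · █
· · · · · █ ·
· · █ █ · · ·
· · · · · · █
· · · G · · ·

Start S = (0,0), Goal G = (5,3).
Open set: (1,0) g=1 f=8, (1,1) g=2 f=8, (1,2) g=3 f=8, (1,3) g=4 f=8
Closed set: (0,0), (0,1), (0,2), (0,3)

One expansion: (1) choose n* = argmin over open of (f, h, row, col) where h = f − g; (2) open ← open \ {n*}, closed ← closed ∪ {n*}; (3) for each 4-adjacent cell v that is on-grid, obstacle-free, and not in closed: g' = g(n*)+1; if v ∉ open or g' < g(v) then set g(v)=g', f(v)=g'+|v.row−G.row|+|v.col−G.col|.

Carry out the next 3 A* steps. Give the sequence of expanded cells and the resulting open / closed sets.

step 1: expand (1,3) (f=8, h=4) → closed; open now [(1,0) g=1 f=8, (1,1) g=2 f=8, (1,2) g=3 f=8, (2,3) g=5 f=8]
step 2: expand (2,3) (f=8, h=3) → closed; open now [(1,0) g=1 f=8, (1,1) g=2 f=8, (1,2) g=3 f=8, (2,2) g=6 f=10, (2,4) g=6 f=10]
step 3: expand (1,2) (f=8, h=5) → closed; open now [(1,0) g=1 f=8, (1,1) g=2 f=8, (2,2) g=4 f=8, (2,4) g=6 f=10]

order=[(1,3) → (2,3) → (1,2)]; open=[(1,0) g=1 f=8, (1,1) g=2 f=8, (2,2) g=4 f=8, (2,4) g=6 f=10]; closed=[(0,0), (0,1), (0,2), (0,3), (1,2), (1,3), (2,3)]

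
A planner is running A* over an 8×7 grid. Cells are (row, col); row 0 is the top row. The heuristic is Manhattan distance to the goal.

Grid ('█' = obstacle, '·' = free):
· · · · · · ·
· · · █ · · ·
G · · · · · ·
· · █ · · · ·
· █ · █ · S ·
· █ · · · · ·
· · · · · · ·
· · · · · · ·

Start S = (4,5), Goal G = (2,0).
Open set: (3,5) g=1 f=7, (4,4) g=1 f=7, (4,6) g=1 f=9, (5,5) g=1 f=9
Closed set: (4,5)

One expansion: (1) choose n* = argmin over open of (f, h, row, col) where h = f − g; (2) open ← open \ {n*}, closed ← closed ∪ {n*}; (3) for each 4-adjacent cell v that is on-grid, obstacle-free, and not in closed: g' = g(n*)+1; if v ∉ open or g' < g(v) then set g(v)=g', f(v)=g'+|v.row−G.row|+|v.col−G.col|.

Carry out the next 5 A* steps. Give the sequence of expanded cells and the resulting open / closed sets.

step 1: expand (3,5) (f=7, h=6) → closed; open now [(2,5) g=2 f=7, (3,4) g=2 f=7, (3,6) g=2 f=9, (4,4) g=1 f=7, (4,6) g=1 f=9, (5,5) g=1 f=9]
step 2: expand (2,5) (f=7, h=5) → closed; open now [(1,5) g=3 f=9, (2,4) g=3 f=7, (2,6) g=3 f=9, (3,4) g=2 f=7, (3,6) g=2 f=9, (4,4) g=1 f=7, (4,6) g=1 f=9, (5,5) g=1 f=9]
step 3: expand (2,4) (f=7, h=4) → closed; open now [(1,4) g=4 f=9, (1,5) g=3 f=9, (2,3) g=4 f=7, (2,6) g=3 f=9, (3,4) g=2 f=7, (3,6) g=2 f=9, (4,4) g=1 f=7, (4,6) g=1 f=9, (5,5) g=1 f=9]
step 4: expand (2,3) (f=7, h=3) → closed; open now [(1,4) g=4 f=9, (1,5) g=3 f=9, (2,2) g=5 f=7, (2,6) g=3 f=9, (3,3) g=5 f=9, (3,4) g=2 f=7, (3,6) g=2 f=9, (4,4) g=1 f=7, (4,6) g=1 f=9, (5,5) g=1 f=9]
step 5: expand (2,2) (f=7, h=2) → closed; open now [(1,2) g=6 f=9, (1,4) g=4 f=9, (1,5) g=3 f=9, (2,1) g=6 f=7, (2,6) g=3 f=9, (3,3) g=5 f=9, (3,4) g=2 f=7, (3,6) g=2 f=9, (4,4) g=1 f=7, (4,6) g=1 f=9, (5,5) g=1 f=9]

order=[(3,5) → (2,5) → (2,4) → (2,3) → (2,2)]; open=[(1,2) g=6 f=9, (1,4) g=4 f=9, (1,5) g=3 f=9, (2,1) g=6 f=7, (2,6) g=3 f=9, (3,3) g=5 f=9, (3,4) g=2 f=7, (3,6) g=2 f=9, (4,4) g=1 f=7, (4,6) g=1 f=9, (5,5) g=1 f=9]; closed=[(2,2), (2,3), (2,4), (2,5), (3,5), (4,5)]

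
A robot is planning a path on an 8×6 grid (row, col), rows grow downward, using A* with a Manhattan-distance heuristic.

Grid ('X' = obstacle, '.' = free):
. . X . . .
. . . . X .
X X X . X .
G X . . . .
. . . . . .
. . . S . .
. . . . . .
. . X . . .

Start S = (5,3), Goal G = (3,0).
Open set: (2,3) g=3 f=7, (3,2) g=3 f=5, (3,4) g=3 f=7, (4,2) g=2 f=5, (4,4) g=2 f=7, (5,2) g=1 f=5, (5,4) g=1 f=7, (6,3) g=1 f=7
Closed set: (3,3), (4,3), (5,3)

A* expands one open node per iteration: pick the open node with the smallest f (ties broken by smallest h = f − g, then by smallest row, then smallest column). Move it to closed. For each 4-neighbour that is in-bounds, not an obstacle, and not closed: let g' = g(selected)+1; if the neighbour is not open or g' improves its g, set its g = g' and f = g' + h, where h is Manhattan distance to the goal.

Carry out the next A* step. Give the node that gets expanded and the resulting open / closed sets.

expanded=(3,2); open=[(2,3) g=3 f=7, (3,4) g=3 f=7, (4,2) g=2 f=5, (4,4) g=2 f=7, (5,2) g=1 f=5, (5,4) g=1 f=7, (6,3) g=1 f=7]; closed=[(3,2), (3,3), (4,3), (5,3)]

step 1: expand (3,2) (f=5, h=2) → closed; open now [(2,3) g=3 f=7, (3,4) g=3 f=7, (4,2) g=2 f=5, (4,4) g=2 f=7, (5,2) g=1 f=5, (5,4) g=1 f=7, (6,3) g=1 f=7]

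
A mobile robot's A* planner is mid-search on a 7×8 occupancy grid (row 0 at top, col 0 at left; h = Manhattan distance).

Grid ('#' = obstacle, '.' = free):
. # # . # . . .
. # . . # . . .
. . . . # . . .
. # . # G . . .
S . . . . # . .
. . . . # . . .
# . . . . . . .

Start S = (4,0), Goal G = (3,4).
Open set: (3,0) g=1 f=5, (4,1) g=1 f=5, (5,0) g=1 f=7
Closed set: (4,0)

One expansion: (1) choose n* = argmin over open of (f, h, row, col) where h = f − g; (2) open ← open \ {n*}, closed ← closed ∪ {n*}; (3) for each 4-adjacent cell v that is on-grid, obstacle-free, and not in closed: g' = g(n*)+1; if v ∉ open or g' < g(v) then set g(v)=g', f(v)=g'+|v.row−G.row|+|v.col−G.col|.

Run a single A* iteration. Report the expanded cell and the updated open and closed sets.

step 1: expand (3,0) (f=5, h=4) → closed; open now [(2,0) g=2 f=7, (4,1) g=1 f=5, (5,0) g=1 f=7]

expanded=(3,0); open=[(2,0) g=2 f=7, (4,1) g=1 f=5, (5,0) g=1 f=7]; closed=[(3,0), (4,0)]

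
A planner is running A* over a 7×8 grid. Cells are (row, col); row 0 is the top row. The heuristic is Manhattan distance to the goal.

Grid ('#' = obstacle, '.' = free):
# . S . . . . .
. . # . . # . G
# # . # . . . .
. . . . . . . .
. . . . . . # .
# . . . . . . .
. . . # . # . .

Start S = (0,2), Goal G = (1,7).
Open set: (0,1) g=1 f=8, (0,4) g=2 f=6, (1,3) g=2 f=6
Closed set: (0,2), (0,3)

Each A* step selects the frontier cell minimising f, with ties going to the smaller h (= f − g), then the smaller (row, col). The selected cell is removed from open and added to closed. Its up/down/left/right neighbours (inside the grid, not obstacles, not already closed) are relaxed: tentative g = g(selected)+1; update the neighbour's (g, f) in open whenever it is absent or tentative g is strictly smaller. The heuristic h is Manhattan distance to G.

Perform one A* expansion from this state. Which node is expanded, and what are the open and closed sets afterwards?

expanded=(0,4); open=[(0,1) g=1 f=8, (0,5) g=3 f=6, (1,3) g=2 f=6, (1,4) g=3 f=6]; closed=[(0,2), (0,3), (0,4)]

step 1: expand (0,4) (f=6, h=4) → closed; open now [(0,1) g=1 f=8, (0,5) g=3 f=6, (1,3) g=2 f=6, (1,4) g=3 f=6]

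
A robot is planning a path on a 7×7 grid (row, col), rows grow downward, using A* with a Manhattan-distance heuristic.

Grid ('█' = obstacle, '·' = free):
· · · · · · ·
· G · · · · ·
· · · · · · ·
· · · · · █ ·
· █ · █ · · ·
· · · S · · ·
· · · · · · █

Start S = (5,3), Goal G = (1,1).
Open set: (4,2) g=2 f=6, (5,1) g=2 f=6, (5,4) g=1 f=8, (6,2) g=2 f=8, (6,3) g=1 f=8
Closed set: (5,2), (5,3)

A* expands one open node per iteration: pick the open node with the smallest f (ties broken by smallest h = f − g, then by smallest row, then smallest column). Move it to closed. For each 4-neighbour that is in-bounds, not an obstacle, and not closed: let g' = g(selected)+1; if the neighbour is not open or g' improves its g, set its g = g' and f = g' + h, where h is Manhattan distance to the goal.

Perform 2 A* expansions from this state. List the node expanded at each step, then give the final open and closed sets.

order=[(4,2) → (3,2)]; open=[(2,2) g=4 f=6, (3,1) g=4 f=6, (3,3) g=4 f=8, (5,1) g=2 f=6, (5,4) g=1 f=8, (6,2) g=2 f=8, (6,3) g=1 f=8]; closed=[(3,2), (4,2), (5,2), (5,3)]

step 1: expand (4,2) (f=6, h=4) → closed; open now [(3,2) g=3 f=6, (5,1) g=2 f=6, (5,4) g=1 f=8, (6,2) g=2 f=8, (6,3) g=1 f=8]
step 2: expand (3,2) (f=6, h=3) → closed; open now [(2,2) g=4 f=6, (3,1) g=4 f=6, (3,3) g=4 f=8, (5,1) g=2 f=6, (5,4) g=1 f=8, (6,2) g=2 f=8, (6,3) g=1 f=8]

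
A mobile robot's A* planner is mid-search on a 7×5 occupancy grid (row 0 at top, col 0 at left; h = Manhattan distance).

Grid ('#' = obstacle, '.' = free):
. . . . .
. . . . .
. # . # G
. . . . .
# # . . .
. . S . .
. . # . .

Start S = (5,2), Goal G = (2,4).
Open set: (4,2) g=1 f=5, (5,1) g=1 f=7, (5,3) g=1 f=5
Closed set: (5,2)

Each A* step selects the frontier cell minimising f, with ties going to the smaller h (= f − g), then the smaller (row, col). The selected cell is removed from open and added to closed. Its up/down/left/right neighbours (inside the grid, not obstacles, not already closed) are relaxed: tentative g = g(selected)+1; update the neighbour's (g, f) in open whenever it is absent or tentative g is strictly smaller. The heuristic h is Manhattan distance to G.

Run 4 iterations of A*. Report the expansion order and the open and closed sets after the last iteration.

step 1: expand (4,2) (f=5, h=4) → closed; open now [(3,2) g=2 f=5, (4,3) g=2 f=5, (5,1) g=1 f=7, (5,3) g=1 f=5]
step 2: expand (3,2) (f=5, h=3) → closed; open now [(2,2) g=3 f=5, (3,1) g=3 f=7, (3,3) g=3 f=5, (4,3) g=2 f=5, (5,1) g=1 f=7, (5,3) g=1 f=5]
step 3: expand (2,2) (f=5, h=2) → closed; open now [(1,2) g=4 f=7, (3,1) g=3 f=7, (3,3) g=3 f=5, (4,3) g=2 f=5, (5,1) g=1 f=7, (5,3) g=1 f=5]
step 4: expand (3,3) (f=5, h=2) → closed; open now [(1,2) g=4 f=7, (3,1) g=3 f=7, (3,4) g=4 f=5, (4,3) g=2 f=5, (5,1) g=1 f=7, (5,3) g=1 f=5]

order=[(4,2) → (3,2) → (2,2) → (3,3)]; open=[(1,2) g=4 f=7, (3,1) g=3 f=7, (3,4) g=4 f=5, (4,3) g=2 f=5, (5,1) g=1 f=7, (5,3) g=1 f=5]; closed=[(2,2), (3,2), (3,3), (4,2), (5,2)]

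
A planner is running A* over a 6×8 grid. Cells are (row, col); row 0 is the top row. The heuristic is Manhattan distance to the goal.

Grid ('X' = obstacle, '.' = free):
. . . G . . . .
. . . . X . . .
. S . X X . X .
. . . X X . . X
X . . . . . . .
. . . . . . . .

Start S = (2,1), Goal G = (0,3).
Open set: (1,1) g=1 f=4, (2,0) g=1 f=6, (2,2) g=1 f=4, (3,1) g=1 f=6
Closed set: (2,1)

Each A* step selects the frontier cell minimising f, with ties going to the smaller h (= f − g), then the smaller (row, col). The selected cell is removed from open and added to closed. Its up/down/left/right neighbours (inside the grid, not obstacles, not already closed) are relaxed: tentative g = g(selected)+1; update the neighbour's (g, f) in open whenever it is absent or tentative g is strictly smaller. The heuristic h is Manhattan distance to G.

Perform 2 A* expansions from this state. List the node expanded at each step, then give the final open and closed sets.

step 1: expand (1,1) (f=4, h=3) → closed; open now [(0,1) g=2 f=4, (1,0) g=2 f=6, (1,2) g=2 f=4, (2,0) g=1 f=6, (2,2) g=1 f=4, (3,1) g=1 f=6]
step 2: expand (0,1) (f=4, h=2) → closed; open now [(0,0) g=3 f=6, (0,2) g=3 f=4, (1,0) g=2 f=6, (1,2) g=2 f=4, (2,0) g=1 f=6, (2,2) g=1 f=4, (3,1) g=1 f=6]

order=[(1,1) → (0,1)]; open=[(0,0) g=3 f=6, (0,2) g=3 f=4, (1,0) g=2 f=6, (1,2) g=2 f=4, (2,0) g=1 f=6, (2,2) g=1 f=4, (3,1) g=1 f=6]; closed=[(0,1), (1,1), (2,1)]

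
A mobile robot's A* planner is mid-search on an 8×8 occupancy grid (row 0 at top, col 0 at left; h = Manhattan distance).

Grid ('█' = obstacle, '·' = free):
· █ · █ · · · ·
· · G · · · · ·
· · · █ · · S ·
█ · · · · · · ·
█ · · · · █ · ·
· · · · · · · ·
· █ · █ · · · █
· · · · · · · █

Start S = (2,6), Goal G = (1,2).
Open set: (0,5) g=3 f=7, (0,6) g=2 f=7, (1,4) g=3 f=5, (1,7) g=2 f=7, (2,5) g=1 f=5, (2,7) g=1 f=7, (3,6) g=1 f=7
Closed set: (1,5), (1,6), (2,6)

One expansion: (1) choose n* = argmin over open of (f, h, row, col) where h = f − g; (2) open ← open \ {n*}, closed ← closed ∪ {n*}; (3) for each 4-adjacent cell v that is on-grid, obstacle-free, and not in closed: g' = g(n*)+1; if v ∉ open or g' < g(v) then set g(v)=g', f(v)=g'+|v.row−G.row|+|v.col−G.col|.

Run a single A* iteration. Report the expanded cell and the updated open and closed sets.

step 1: expand (1,4) (f=5, h=2) → closed; open now [(0,4) g=4 f=7, (0,5) g=3 f=7, (0,6) g=2 f=7, (1,3) g=4 f=5, (1,7) g=2 f=7, (2,4) g=4 f=7, (2,5) g=1 f=5, (2,7) g=1 f=7, (3,6) g=1 f=7]

expanded=(1,4); open=[(0,4) g=4 f=7, (0,5) g=3 f=7, (0,6) g=2 f=7, (1,3) g=4 f=5, (1,7) g=2 f=7, (2,4) g=4 f=7, (2,5) g=1 f=5, (2,7) g=1 f=7, (3,6) g=1 f=7]; closed=[(1,4), (1,5), (1,6), (2,6)]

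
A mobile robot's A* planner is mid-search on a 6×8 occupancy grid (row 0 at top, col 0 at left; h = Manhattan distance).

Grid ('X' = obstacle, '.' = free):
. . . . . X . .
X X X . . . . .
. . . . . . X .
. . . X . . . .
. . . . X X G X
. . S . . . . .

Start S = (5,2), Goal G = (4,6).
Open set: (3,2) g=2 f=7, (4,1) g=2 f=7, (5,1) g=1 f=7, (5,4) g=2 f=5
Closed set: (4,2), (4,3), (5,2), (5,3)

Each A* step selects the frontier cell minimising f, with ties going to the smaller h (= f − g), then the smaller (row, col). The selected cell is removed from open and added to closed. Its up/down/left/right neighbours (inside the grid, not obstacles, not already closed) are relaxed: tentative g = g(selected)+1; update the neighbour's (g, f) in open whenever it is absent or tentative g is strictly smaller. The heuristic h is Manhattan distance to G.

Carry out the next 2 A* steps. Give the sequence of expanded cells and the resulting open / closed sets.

order=[(5,4) → (5,5)]; open=[(3,2) g=2 f=7, (4,1) g=2 f=7, (5,1) g=1 f=7, (5,6) g=4 f=5]; closed=[(4,2), (4,3), (5,2), (5,3), (5,4), (5,5)]

step 1: expand (5,4) (f=5, h=3) → closed; open now [(3,2) g=2 f=7, (4,1) g=2 f=7, (5,1) g=1 f=7, (5,5) g=3 f=5]
step 2: expand (5,5) (f=5, h=2) → closed; open now [(3,2) g=2 f=7, (4,1) g=2 f=7, (5,1) g=1 f=7, (5,6) g=4 f=5]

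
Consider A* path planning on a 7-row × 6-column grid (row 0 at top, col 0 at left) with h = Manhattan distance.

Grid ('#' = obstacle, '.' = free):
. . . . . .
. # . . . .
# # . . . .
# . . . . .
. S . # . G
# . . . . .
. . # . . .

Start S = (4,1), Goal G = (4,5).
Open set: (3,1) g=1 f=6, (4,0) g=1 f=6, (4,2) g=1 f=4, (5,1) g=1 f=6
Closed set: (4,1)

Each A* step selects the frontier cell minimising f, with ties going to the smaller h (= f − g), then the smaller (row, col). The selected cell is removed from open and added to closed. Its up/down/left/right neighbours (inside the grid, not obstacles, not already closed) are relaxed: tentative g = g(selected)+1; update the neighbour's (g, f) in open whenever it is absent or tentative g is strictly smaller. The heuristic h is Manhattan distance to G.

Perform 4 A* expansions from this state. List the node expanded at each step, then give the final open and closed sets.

step 1: expand (4,2) (f=4, h=3) → closed; open now [(3,1) g=1 f=6, (3,2) g=2 f=6, (4,0) g=1 f=6, (5,1) g=1 f=6, (5,2) g=2 f=6]
step 2: expand (3,2) (f=6, h=4) → closed; open now [(2,2) g=3 f=8, (3,1) g=1 f=6, (3,3) g=3 f=6, (4,0) g=1 f=6, (5,1) g=1 f=6, (5,2) g=2 f=6]
step 3: expand (3,3) (f=6, h=3) → closed; open now [(2,2) g=3 f=8, (2,3) g=4 f=8, (3,1) g=1 f=6, (3,4) g=4 f=6, (4,0) g=1 f=6, (5,1) g=1 f=6, (5,2) g=2 f=6]
step 4: expand (3,4) (f=6, h=2) → closed; open now [(2,2) g=3 f=8, (2,3) g=4 f=8, (2,4) g=5 f=8, (3,1) g=1 f=6, (3,5) g=5 f=6, (4,0) g=1 f=6, (4,4) g=5 f=6, (5,1) g=1 f=6, (5,2) g=2 f=6]

order=[(4,2) → (3,2) → (3,3) → (3,4)]; open=[(2,2) g=3 f=8, (2,3) g=4 f=8, (2,4) g=5 f=8, (3,1) g=1 f=6, (3,5) g=5 f=6, (4,0) g=1 f=6, (4,4) g=5 f=6, (5,1) g=1 f=6, (5,2) g=2 f=6]; closed=[(3,2), (3,3), (3,4), (4,1), (4,2)]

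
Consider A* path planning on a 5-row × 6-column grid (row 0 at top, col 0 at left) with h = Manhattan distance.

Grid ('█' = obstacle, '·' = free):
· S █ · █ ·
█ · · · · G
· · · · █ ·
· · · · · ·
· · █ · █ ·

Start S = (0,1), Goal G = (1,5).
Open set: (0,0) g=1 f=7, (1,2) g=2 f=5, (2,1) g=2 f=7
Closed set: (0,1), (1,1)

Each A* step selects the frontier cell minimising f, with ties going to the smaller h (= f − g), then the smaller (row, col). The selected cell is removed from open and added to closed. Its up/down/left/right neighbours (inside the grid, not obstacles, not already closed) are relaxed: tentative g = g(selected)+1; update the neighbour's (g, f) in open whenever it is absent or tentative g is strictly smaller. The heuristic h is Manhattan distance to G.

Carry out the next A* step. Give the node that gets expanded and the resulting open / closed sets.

step 1: expand (1,2) (f=5, h=3) → closed; open now [(0,0) g=1 f=7, (1,3) g=3 f=5, (2,1) g=2 f=7, (2,2) g=3 f=7]

expanded=(1,2); open=[(0,0) g=1 f=7, (1,3) g=3 f=5, (2,1) g=2 f=7, (2,2) g=3 f=7]; closed=[(0,1), (1,1), (1,2)]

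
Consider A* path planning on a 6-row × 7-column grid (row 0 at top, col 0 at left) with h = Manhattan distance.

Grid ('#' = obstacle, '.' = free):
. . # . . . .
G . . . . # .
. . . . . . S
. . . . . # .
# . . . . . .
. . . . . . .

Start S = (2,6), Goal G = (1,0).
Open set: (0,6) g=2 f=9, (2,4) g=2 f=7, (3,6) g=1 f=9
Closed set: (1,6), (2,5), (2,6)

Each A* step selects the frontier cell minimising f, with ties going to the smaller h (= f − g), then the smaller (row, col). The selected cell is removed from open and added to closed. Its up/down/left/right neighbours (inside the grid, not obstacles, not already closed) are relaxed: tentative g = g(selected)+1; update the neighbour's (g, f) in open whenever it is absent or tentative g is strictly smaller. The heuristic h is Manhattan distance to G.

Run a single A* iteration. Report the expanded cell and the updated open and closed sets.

step 1: expand (2,4) (f=7, h=5) → closed; open now [(0,6) g=2 f=9, (1,4) g=3 f=7, (2,3) g=3 f=7, (3,4) g=3 f=9, (3,6) g=1 f=9]

expanded=(2,4); open=[(0,6) g=2 f=9, (1,4) g=3 f=7, (2,3) g=3 f=7, (3,4) g=3 f=9, (3,6) g=1 f=9]; closed=[(1,6), (2,4), (2,5), (2,6)]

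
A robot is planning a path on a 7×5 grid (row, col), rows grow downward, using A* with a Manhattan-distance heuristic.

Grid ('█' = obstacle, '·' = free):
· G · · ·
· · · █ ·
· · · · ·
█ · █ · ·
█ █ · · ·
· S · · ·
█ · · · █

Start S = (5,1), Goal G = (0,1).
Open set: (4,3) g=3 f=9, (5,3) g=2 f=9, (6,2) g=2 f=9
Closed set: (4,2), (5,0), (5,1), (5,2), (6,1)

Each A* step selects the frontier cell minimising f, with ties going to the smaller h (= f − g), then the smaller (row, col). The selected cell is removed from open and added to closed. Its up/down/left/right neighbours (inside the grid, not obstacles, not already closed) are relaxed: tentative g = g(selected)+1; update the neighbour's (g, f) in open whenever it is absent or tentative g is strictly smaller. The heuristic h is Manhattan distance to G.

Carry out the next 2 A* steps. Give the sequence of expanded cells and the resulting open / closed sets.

step 1: expand (4,3) (f=9, h=6) → closed; open now [(3,3) g=4 f=9, (4,4) g=4 f=11, (5,3) g=2 f=9, (6,2) g=2 f=9]
step 2: expand (3,3) (f=9, h=5) → closed; open now [(2,3) g=5 f=9, (3,4) g=5 f=11, (4,4) g=4 f=11, (5,3) g=2 f=9, (6,2) g=2 f=9]

order=[(4,3) → (3,3)]; open=[(2,3) g=5 f=9, (3,4) g=5 f=11, (4,4) g=4 f=11, (5,3) g=2 f=9, (6,2) g=2 f=9]; closed=[(3,3), (4,2), (4,3), (5,0), (5,1), (5,2), (6,1)]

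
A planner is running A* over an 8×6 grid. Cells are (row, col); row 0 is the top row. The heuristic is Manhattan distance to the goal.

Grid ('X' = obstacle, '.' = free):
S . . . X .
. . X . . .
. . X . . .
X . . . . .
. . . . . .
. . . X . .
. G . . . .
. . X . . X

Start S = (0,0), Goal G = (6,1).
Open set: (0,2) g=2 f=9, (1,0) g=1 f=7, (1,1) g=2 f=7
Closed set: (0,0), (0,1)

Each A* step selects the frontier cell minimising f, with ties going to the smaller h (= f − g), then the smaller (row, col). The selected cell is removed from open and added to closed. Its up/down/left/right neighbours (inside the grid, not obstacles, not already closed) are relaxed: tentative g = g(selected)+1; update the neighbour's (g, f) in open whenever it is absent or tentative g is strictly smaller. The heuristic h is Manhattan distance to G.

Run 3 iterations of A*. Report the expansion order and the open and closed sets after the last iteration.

step 1: expand (1,1) (f=7, h=5) → closed; open now [(0,2) g=2 f=9, (1,0) g=1 f=7, (2,1) g=3 f=7]
step 2: expand (2,1) (f=7, h=4) → closed; open now [(0,2) g=2 f=9, (1,0) g=1 f=7, (2,0) g=4 f=9, (3,1) g=4 f=7]
step 3: expand (3,1) (f=7, h=3) → closed; open now [(0,2) g=2 f=9, (1,0) g=1 f=7, (2,0) g=4 f=9, (3,2) g=5 f=9, (4,1) g=5 f=7]

order=[(1,1) → (2,1) → (3,1)]; open=[(0,2) g=2 f=9, (1,0) g=1 f=7, (2,0) g=4 f=9, (3,2) g=5 f=9, (4,1) g=5 f=7]; closed=[(0,0), (0,1), (1,1), (2,1), (3,1)]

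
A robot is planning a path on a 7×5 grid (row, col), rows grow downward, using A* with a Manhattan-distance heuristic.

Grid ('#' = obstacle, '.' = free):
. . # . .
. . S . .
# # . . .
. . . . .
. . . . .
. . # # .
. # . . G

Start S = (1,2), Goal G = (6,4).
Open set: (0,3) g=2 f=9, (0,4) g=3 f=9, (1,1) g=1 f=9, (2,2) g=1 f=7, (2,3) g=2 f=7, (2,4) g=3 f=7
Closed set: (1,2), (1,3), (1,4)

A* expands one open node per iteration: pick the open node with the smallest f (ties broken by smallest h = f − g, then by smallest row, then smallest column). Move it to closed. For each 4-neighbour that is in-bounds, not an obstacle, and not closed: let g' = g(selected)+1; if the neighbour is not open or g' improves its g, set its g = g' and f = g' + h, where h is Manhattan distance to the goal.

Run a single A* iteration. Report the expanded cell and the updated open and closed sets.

step 1: expand (2,4) (f=7, h=4) → closed; open now [(0,3) g=2 f=9, (0,4) g=3 f=9, (1,1) g=1 f=9, (2,2) g=1 f=7, (2,3) g=2 f=7, (3,4) g=4 f=7]

expanded=(2,4); open=[(0,3) g=2 f=9, (0,4) g=3 f=9, (1,1) g=1 f=9, (2,2) g=1 f=7, (2,3) g=2 f=7, (3,4) g=4 f=7]; closed=[(1,2), (1,3), (1,4), (2,4)]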